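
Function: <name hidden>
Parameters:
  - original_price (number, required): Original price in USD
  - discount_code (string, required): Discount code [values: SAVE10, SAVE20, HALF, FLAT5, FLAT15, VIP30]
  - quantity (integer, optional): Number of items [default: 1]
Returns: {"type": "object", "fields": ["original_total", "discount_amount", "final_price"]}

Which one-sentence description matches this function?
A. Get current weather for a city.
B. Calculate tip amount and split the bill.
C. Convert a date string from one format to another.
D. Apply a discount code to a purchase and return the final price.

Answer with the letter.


Parameters original_price, discount_code, quantity and return ["original_total", "discount_amount", "final_price"] fit: Apply a discount code to a purchase and return the final price.
D


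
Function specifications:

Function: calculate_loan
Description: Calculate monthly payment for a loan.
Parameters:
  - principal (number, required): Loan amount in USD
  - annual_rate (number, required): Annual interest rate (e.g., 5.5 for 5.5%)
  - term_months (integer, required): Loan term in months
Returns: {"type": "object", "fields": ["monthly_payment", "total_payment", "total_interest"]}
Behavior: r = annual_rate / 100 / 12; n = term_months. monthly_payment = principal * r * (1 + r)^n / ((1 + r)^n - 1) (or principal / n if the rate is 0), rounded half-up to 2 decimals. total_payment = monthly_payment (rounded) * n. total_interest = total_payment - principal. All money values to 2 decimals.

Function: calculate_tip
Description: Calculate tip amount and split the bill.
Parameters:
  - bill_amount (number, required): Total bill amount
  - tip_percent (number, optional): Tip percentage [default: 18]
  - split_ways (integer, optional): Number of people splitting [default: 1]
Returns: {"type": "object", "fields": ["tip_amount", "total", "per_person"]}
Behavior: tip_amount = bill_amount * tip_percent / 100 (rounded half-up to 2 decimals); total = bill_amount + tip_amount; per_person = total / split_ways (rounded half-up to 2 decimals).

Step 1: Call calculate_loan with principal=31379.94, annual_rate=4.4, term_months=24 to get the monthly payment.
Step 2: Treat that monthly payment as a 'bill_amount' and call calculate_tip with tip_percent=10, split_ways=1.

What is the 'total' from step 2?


Step 1: calculate_loan(principal=31379.94, annual_rate=4.4, term_months=24)
  r = 4.4 / 100 / 12 = 0.003666666667 (keep full precision)
  (1 + r)^24 = 1.09181239
  monthly_payment = 31379.94 * 0.003666666667 * 1.09181239 / (1.09181239 - 1) = 1368.265127 -> 1368.27
  total_payment = 1368.27 * 24 = 32838.48
  total_interest = 32838.48 - 31379.94 = 1458.54
  -> monthly_payment = 1368.27
Step 2: calculate_tip(bill_amount=1368.27, tip_percent=10, split_ways=1)
  tip_amount = 1368.27 * 10/100 = 136.827 -> 136.83
  total = 1368.27 + 136.83 = 1505.10
  per_person = 1505.10 / 1 = 1505.1 -> 1505.10
  -> total = 1505.10
$1505.10


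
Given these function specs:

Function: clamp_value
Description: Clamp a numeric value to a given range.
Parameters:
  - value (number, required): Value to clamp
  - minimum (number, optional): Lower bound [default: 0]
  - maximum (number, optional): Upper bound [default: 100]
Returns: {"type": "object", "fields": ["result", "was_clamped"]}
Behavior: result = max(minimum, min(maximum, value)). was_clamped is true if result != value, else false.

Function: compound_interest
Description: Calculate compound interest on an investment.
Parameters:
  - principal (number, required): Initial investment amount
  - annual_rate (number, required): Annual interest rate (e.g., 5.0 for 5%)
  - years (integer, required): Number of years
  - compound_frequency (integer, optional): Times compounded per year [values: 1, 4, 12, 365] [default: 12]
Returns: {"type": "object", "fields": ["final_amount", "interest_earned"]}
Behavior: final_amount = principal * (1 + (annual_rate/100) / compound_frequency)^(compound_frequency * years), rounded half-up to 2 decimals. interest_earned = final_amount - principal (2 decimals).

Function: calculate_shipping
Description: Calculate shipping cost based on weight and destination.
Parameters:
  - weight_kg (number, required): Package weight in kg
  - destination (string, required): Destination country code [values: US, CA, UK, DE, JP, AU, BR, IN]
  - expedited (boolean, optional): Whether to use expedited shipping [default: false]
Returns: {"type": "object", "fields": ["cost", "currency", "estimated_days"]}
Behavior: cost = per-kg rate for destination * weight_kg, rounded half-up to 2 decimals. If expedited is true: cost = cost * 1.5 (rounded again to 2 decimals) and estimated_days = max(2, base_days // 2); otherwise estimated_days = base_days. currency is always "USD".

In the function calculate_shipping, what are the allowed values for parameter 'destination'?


The calculate_shipping spec declares:
  - destination (string, required): Destination country code [values: US, CA, UK, DE, JP, AU, BR, IN]
Allowed values:
US, CA, UK, DE, JP, AU, BR, IN


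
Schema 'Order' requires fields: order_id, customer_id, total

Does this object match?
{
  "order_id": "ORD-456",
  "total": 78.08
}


Checking required fields...
Missing: customer_id
Invalid - missing required field 'customer_id'


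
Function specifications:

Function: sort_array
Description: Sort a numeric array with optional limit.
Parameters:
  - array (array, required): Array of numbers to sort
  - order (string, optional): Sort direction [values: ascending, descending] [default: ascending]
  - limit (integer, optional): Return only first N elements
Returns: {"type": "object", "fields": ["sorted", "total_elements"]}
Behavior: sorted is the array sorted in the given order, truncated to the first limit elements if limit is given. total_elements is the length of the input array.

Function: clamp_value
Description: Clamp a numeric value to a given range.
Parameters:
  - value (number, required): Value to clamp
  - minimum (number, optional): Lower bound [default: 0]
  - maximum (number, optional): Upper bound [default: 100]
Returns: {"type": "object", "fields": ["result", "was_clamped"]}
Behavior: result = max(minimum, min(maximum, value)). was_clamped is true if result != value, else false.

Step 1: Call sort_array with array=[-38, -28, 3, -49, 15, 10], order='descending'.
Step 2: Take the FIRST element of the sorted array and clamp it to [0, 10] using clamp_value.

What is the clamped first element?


Step 1: sort_array(order=descending)
  sorted: [15, 10, 3, -28, -38, -49]
  -> first element = 15
Step 2: clamp_value(value=15, minimum=0, maximum=10)
  result = max(0, min(10, 15)) = max(0, 10) = 10
  was_clamped = (10 != 15) = true
  -> result = 10
10


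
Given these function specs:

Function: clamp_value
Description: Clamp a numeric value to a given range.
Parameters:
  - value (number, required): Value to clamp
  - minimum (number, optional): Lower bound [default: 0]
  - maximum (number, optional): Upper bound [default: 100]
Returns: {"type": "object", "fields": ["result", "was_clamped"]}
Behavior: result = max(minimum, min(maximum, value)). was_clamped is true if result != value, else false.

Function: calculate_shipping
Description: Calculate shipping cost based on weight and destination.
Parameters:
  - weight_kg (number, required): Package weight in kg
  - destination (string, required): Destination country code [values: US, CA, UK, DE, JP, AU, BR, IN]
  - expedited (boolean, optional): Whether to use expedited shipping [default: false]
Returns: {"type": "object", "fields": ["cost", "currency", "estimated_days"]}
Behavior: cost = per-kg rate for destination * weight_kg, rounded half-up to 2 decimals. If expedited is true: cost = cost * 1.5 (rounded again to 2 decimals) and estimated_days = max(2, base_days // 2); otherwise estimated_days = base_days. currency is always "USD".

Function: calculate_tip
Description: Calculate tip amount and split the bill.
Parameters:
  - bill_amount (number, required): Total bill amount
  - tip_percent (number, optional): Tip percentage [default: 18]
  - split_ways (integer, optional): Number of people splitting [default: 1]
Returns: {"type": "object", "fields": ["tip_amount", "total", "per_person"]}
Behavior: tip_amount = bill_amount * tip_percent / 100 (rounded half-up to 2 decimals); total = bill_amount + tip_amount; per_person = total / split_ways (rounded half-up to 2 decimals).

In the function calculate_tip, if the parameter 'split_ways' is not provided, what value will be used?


The calculate_tip spec declares:
  - split_ways (integer, optional): Number of people splitting [default: 1]
Default:
1


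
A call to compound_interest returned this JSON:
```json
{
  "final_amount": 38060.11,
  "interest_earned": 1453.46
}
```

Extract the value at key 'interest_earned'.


1453.46


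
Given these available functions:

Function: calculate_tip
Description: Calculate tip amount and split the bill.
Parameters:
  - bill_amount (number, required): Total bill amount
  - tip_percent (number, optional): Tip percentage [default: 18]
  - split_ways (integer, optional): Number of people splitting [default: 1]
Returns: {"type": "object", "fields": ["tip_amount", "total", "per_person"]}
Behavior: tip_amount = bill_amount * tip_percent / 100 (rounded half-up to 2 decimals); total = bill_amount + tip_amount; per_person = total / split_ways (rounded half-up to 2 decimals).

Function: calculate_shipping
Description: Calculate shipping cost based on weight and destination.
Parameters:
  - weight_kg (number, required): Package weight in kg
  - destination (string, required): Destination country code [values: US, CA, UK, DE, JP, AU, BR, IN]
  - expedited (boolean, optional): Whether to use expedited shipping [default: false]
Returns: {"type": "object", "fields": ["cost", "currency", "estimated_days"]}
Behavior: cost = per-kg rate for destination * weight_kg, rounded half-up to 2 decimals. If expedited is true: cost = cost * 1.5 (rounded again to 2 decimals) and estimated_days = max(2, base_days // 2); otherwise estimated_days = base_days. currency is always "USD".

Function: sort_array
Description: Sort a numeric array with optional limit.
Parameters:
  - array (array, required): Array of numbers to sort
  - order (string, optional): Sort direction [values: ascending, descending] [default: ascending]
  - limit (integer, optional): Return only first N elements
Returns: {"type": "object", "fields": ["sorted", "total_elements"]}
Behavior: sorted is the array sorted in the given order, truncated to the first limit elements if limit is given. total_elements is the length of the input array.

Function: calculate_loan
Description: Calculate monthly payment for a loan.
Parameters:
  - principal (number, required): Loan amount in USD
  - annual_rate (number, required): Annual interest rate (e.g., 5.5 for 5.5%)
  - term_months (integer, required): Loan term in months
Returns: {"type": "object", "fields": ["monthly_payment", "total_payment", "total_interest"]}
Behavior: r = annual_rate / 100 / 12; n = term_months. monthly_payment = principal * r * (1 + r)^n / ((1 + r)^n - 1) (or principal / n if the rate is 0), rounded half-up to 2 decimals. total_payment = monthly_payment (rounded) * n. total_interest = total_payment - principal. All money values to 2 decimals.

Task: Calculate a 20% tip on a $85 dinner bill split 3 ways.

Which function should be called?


The task needs a function whose description is: Calculate tip amount and split the bill.
calculate_tip


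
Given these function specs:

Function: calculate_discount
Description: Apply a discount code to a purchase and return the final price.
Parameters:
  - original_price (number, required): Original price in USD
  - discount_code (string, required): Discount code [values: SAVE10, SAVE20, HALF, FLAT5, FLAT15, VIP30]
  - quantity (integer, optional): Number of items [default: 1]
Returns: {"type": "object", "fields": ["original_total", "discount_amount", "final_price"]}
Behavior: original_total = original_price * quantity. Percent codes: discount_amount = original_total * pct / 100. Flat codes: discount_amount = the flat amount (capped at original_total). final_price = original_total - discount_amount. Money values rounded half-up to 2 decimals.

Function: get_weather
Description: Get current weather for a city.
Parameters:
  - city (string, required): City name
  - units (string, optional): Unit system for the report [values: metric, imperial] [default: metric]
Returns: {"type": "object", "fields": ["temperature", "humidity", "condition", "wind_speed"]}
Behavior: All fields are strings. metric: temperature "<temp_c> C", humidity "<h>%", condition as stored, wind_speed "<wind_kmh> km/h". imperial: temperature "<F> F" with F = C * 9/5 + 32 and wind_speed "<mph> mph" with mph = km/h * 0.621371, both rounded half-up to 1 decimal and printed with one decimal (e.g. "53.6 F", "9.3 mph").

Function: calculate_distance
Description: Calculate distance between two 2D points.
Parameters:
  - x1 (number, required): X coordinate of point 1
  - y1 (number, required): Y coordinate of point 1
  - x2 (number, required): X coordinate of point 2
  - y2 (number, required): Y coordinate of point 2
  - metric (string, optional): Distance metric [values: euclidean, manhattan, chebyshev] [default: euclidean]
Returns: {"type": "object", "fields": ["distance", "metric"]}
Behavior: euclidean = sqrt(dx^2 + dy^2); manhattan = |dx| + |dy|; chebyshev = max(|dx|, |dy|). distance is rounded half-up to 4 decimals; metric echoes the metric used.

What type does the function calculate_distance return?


The calculate_distance spec declares Returns: {"type": "object", "fields": ["distance", "metric"]}
Type:
object


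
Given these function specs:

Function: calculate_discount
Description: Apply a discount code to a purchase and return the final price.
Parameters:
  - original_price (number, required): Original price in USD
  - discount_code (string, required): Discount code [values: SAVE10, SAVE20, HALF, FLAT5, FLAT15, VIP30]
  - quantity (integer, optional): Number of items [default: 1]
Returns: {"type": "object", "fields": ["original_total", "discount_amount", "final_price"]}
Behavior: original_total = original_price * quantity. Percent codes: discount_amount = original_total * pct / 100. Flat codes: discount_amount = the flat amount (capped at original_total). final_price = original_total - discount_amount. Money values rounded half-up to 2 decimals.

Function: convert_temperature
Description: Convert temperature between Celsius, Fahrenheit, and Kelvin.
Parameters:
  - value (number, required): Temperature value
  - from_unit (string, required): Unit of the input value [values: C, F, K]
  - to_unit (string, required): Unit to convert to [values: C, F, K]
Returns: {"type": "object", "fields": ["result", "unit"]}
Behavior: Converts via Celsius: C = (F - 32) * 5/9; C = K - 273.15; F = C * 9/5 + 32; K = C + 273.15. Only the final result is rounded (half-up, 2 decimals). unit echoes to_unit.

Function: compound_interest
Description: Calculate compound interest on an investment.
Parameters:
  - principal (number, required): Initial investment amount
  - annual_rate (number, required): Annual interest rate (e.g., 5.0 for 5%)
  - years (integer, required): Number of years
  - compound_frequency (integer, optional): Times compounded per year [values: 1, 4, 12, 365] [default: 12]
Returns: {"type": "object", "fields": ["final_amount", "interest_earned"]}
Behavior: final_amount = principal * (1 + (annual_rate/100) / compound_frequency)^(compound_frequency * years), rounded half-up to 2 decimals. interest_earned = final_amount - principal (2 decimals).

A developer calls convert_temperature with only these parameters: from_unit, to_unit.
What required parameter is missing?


Required parameters: value, from_unit, to_unit
Provided: from_unit, to_unit
Missing: value
value


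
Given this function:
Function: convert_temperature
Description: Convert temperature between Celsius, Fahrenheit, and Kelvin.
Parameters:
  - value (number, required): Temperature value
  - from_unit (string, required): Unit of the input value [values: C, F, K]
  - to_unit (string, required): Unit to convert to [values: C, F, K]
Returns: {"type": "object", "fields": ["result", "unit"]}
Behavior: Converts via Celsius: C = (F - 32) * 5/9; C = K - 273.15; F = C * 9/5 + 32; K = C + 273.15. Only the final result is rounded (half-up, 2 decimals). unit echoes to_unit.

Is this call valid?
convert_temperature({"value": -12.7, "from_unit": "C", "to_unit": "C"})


Checking all required parameters present and types match... All valid.
Valid


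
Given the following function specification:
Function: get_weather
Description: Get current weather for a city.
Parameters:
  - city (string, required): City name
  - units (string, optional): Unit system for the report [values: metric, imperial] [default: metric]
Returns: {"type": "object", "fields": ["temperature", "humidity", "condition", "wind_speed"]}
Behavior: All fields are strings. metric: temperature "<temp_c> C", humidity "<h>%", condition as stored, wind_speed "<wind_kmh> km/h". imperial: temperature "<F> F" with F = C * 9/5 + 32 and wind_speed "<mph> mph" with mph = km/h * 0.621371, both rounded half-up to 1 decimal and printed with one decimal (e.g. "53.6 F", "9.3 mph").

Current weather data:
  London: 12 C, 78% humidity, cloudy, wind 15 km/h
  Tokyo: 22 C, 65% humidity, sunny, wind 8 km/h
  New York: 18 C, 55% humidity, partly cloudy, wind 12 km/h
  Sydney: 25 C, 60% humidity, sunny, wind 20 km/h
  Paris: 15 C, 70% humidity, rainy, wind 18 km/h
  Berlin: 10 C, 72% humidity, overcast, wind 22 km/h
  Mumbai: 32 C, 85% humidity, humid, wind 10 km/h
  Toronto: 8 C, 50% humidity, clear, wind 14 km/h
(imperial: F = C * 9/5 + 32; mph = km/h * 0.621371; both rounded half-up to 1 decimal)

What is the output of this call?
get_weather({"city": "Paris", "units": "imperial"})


Paris record: 15 C, 70%, rainy, 18 km/h
imperial: temperature = 15 * 9/5 + 32 = 59 -> 59.0 F
imperial: wind_speed = 18 * 0.621371 = 11.184678 -> 11.2 mph
Output:
{"temperature": "59.0 F", "humidity": "70%", "condition": "rainy", "wind_speed": "11.2 mph"}


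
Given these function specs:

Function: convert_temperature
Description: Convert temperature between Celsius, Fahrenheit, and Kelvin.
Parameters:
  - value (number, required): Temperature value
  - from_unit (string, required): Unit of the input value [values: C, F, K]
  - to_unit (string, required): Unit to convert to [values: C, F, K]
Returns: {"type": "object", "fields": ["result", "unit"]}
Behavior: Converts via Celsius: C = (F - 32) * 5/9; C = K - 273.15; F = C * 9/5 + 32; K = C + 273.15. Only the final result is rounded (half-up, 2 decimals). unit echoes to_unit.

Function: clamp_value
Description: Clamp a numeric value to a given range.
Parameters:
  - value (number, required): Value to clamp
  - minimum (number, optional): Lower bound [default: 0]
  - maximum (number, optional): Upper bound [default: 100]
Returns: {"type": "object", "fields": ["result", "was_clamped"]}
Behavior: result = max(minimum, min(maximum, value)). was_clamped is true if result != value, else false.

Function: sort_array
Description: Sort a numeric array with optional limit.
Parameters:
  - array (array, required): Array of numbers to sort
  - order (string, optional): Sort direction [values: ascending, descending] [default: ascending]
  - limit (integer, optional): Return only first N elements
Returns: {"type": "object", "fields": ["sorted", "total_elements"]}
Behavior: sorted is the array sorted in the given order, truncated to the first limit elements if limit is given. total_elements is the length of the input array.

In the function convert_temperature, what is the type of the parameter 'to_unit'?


The convert_temperature spec declares:
  - to_unit (string, required): Unit to convert to [values: C, F, K]
Type:
string


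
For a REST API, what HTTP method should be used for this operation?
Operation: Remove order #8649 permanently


GET = read, POST = create, PUT = update/replace, DELETE = remove
This operation is a removal.
DELETE


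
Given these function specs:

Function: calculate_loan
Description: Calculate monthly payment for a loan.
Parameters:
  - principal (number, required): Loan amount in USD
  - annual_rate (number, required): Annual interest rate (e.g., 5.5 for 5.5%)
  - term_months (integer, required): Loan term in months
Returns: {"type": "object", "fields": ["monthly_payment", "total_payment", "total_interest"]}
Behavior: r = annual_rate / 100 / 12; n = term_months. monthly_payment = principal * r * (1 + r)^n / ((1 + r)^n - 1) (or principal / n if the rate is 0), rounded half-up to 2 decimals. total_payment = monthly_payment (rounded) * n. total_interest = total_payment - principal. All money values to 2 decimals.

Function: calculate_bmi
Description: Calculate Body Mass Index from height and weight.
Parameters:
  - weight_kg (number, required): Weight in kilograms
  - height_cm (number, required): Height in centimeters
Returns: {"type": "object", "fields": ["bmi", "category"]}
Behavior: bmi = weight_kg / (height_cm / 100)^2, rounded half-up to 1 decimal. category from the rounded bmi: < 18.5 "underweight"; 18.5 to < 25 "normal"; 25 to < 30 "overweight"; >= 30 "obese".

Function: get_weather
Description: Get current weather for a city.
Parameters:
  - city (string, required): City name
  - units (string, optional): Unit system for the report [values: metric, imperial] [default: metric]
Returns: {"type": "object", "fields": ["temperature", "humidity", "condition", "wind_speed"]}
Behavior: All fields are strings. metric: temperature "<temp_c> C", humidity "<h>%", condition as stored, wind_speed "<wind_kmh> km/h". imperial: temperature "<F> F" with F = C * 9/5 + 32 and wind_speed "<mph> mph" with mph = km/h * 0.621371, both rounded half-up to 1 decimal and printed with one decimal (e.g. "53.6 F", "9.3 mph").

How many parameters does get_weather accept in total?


Parameters of get_weather: city (required), units (optional)
Total:
2


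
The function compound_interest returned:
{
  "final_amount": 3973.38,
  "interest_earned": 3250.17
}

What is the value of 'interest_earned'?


3250.17


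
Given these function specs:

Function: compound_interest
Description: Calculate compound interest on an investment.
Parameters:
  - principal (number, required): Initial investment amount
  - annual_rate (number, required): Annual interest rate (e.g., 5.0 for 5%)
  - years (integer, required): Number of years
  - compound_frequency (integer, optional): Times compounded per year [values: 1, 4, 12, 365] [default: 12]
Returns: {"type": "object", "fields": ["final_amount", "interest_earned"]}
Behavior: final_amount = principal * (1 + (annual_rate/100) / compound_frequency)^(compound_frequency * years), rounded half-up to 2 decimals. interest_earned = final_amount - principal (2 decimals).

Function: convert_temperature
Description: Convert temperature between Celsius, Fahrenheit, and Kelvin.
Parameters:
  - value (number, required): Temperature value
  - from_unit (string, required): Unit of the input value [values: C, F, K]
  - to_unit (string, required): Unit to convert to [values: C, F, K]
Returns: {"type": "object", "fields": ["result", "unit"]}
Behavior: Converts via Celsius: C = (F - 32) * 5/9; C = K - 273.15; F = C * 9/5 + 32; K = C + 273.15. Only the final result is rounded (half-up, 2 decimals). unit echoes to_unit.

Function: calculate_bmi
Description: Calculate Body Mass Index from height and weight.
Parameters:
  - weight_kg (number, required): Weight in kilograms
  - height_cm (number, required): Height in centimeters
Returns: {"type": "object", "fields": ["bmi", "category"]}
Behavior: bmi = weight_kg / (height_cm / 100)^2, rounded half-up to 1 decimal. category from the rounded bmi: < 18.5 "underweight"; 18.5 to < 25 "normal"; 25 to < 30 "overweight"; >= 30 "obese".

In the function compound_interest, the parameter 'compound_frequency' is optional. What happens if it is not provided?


The compound_interest spec declares:
  - compound_frequency (integer, optional): Times compounded per year [values: 1, 4, 12, 365] [default: 12]
It defaults to 12


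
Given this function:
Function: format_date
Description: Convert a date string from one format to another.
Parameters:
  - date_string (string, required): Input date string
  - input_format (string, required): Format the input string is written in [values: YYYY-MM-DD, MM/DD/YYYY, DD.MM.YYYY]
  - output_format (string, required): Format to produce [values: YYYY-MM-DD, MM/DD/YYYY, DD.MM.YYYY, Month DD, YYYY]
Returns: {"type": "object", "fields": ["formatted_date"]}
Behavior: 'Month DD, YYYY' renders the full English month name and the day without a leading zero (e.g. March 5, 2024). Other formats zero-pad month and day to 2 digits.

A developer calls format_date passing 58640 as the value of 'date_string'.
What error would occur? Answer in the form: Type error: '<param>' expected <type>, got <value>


Spec: 'date_string' is declared as string; 58640 is an integer.
Type error: 'date_string' expected string, got 58640


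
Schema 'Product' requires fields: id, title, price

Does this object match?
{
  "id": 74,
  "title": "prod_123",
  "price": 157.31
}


Checking required fields... All present.
Valid - all required fields present


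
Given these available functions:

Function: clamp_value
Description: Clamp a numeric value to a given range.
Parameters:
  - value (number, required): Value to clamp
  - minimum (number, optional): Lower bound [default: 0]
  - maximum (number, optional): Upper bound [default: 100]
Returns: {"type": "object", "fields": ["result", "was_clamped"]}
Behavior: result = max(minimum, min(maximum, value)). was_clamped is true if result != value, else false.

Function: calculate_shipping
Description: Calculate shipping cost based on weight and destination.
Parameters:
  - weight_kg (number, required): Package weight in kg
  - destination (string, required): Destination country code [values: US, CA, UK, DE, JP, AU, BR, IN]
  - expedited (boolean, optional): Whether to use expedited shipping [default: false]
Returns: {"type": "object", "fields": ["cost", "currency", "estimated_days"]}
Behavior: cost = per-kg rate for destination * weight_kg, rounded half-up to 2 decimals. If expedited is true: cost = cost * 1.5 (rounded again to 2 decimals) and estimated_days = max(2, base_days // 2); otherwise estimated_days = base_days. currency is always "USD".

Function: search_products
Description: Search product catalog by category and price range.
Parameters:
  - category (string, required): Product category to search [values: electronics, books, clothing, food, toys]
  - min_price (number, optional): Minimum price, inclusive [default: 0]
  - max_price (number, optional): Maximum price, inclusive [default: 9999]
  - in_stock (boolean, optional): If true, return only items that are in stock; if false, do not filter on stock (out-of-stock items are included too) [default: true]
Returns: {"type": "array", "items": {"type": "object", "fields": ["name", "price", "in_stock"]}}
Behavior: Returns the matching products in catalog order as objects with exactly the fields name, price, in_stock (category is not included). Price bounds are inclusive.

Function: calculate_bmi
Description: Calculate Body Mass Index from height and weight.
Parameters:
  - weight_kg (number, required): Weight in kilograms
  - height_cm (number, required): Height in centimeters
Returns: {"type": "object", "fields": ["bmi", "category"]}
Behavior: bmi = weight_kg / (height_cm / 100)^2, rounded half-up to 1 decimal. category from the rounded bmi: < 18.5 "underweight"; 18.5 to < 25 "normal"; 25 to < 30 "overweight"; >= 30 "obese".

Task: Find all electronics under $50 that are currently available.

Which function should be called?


The task needs a function whose description is: Search product catalog by category and price range.
search_products


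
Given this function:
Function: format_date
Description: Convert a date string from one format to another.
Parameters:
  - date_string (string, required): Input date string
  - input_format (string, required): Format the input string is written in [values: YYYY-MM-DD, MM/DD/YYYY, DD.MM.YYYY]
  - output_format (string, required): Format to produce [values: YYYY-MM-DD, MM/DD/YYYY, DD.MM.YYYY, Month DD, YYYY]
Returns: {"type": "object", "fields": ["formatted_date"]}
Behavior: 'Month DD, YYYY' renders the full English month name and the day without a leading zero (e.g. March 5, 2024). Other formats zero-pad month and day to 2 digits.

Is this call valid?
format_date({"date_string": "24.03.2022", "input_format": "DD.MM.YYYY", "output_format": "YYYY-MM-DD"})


Checking all required parameters present and types match... All valid.
Valid


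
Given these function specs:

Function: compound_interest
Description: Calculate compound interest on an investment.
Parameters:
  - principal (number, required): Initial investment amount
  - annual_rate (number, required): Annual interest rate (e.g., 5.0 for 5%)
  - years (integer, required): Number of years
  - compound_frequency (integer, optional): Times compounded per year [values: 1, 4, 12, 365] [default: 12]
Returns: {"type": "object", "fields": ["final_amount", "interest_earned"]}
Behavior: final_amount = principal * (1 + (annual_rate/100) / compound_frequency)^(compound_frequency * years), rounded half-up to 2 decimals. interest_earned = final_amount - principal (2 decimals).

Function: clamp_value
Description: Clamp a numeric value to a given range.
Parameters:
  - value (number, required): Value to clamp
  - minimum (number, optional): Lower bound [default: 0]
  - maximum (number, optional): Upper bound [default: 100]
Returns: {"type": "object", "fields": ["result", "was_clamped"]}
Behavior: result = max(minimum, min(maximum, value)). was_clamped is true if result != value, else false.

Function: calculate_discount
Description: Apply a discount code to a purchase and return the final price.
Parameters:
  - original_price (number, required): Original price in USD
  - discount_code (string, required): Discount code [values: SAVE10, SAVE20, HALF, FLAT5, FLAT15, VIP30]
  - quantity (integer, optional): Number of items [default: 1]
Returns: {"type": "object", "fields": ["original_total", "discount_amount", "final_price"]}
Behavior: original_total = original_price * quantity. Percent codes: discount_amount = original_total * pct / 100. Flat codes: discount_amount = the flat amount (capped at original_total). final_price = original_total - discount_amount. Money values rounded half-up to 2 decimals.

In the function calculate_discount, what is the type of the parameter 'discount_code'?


The calculate_discount spec declares:
  - discount_code (string, required): Discount code [values: SAVE10, SAVE20, HALF, FLAT5, FLAT15, VIP30]
Type:
string


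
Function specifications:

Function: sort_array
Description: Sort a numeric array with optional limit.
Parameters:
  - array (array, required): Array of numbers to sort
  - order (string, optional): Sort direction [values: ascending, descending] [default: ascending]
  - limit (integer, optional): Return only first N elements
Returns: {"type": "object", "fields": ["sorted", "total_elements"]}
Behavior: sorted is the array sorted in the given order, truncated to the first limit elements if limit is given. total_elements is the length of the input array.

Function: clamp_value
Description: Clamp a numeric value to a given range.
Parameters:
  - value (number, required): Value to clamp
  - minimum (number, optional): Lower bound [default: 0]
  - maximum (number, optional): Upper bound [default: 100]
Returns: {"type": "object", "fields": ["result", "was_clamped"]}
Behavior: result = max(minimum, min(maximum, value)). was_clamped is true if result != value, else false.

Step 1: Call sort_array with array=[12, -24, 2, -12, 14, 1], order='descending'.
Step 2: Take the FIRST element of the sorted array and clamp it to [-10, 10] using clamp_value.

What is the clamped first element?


Step 1: sort_array(order=descending)
  sorted: [14, 12, 2, 1, -12, -24]
  -> first element = 14
Step 2: clamp_value(value=14, minimum=-10, maximum=10)
  result = max(-10, min(10, 14)) = max(-10, 10) = 10
  was_clamped = (10 != 14) = true
  -> result = 10
10


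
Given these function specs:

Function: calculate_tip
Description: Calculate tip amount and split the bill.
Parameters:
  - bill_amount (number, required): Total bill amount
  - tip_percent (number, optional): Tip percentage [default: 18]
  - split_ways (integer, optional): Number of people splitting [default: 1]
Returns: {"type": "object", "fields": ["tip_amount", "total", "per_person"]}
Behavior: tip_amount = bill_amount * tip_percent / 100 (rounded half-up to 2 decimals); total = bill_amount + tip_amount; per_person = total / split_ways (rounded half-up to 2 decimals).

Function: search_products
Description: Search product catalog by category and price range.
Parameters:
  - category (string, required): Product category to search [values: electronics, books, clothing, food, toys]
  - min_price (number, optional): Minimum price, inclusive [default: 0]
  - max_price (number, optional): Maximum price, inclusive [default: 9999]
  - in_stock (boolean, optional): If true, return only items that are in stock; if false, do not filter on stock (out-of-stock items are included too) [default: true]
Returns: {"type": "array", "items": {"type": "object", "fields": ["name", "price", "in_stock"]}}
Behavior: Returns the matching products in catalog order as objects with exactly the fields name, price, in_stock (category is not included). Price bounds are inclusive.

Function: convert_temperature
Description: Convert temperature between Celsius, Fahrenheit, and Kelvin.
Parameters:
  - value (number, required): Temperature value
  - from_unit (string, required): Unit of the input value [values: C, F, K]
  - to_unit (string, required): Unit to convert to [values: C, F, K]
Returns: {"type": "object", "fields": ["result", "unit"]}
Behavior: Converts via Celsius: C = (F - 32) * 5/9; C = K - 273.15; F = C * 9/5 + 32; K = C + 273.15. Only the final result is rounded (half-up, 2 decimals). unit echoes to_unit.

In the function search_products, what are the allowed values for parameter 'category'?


The search_products spec declares:
  - category (string, required): Product category to search [values: electronics, books, clothing, food, toys]
Allowed values:
electronics, books, clothing, food, toys


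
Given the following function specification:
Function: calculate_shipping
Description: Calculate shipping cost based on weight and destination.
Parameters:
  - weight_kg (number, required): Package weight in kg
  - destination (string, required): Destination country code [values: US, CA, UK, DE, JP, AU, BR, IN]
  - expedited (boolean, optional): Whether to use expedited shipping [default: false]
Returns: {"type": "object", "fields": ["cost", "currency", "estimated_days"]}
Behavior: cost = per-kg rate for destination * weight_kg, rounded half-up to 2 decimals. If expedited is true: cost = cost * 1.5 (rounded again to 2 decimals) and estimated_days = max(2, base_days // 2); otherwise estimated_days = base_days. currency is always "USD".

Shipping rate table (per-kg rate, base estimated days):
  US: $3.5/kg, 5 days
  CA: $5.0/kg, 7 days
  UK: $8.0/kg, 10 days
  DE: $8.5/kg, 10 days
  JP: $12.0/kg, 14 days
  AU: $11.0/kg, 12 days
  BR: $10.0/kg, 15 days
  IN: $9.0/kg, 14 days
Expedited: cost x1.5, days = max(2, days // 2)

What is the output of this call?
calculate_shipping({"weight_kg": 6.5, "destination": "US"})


Defaults applied: expedited=false
Rate for US: $3.5/kg, base 5 days
cost = 3.5 * 6.5 = 22.75 -> 22.75
expedited not set/false: estimated_days = 5
Output:
{"cost": 22.75, "currency": "USD", "estimated_days": 5}


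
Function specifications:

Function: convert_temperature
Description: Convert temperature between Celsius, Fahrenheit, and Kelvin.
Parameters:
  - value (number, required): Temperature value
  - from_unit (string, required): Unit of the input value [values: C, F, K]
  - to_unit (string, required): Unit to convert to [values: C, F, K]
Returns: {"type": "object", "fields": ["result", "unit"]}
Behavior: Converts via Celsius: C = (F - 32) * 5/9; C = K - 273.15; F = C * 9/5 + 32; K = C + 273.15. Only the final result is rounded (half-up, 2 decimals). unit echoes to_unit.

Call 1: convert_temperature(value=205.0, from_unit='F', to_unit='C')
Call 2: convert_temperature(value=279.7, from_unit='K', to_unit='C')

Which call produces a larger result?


Call 1:
  To C: (205 - 32) * 5/9 = 96.111111
  Target is C: 96.111111
  Round to 2 decimals: 96.11
  -> 96.11 C
Call 2:
  To C: 279.7 - 273.15 = 6.55
  Target is C: 6.55
  Round to 2 decimals: 6.55
  -> 6.55 C
Call 1 (96.11 C)


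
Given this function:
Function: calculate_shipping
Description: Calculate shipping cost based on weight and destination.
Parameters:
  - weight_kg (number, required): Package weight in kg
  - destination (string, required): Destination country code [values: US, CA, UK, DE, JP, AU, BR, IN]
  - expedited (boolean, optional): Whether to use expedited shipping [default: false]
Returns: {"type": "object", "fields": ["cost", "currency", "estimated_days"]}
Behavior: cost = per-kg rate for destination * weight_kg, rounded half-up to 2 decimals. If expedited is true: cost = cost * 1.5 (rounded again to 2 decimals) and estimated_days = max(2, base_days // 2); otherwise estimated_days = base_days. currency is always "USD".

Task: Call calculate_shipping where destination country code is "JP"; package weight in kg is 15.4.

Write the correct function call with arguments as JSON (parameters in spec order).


Mapping each described value to its parameter name:
  'Destination country code' -> destination = "JP"
  'Package weight in kg' -> weight_kg = 15.4
calculate_shipping({"weight_kg": 15.4, "destination": "JP"})


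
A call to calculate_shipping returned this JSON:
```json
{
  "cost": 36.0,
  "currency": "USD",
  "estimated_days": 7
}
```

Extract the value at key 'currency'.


USD


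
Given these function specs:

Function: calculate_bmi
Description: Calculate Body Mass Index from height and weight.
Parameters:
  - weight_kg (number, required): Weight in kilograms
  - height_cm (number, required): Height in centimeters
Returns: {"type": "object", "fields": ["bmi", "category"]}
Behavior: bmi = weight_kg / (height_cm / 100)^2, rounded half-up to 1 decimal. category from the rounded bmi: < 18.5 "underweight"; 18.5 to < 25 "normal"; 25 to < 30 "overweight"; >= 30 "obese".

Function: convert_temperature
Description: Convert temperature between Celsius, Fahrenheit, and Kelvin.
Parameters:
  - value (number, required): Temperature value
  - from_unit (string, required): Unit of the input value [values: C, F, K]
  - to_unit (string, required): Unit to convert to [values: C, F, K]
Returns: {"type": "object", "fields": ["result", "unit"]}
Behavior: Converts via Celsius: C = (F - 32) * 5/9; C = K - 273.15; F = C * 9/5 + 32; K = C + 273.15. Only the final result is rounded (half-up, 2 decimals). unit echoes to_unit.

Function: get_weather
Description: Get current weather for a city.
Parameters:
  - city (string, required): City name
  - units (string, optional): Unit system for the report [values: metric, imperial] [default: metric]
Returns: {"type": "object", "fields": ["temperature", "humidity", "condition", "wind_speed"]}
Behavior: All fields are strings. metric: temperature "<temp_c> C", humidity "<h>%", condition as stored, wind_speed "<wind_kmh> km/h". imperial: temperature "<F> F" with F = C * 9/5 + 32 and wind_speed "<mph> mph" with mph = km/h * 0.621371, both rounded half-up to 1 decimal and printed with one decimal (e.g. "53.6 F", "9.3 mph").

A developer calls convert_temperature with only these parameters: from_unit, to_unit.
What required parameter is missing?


Required parameters: value, from_unit, to_unit
Provided: from_unit, to_unit
Missing: value
value


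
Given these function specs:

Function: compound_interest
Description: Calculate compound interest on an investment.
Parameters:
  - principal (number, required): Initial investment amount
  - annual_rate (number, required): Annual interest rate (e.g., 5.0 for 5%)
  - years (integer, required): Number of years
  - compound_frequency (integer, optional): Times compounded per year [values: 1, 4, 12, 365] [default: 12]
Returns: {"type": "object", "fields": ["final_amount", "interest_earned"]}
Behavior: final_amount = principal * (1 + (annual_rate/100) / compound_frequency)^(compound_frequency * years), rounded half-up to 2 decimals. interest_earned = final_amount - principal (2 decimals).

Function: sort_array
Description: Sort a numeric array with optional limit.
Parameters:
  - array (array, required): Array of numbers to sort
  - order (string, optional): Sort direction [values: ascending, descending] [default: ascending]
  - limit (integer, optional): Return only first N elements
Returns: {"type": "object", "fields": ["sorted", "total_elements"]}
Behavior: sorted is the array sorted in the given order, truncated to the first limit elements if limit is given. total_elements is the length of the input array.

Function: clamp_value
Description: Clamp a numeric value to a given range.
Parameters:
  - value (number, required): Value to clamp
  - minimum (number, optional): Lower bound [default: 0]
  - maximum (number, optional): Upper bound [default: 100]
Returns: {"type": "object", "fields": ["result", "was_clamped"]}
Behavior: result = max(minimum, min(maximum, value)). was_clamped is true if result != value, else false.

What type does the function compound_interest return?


The compound_interest spec declares Returns: {"type": "object", "fields": ["final_amount", "interest_earned"]}
Type:
object
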